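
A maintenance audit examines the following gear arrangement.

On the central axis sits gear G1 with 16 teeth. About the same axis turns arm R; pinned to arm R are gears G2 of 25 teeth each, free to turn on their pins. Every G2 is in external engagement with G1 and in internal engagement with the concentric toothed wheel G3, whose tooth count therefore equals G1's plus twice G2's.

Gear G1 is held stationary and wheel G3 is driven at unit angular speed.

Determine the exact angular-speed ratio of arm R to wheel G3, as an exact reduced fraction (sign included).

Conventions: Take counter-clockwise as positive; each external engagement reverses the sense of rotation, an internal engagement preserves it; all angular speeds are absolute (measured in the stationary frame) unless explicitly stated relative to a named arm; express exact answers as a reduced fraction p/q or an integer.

33/41

class = planetary set [G3 = 16+2·25 = 66; Willis about the carrier]
ring teeth: 16 + 2·25 = 66
16(ω_sun−ω_arm) = −66(ω_ring−ω_arm),  ω_sun = 0, ω_ring = 1
16(0−ω_arm) = −66(1−ω_arm)  ⇒  82·ω_arm = 66  ⇒  ω_arm = 33/41
ω_out/ω_in = 33/41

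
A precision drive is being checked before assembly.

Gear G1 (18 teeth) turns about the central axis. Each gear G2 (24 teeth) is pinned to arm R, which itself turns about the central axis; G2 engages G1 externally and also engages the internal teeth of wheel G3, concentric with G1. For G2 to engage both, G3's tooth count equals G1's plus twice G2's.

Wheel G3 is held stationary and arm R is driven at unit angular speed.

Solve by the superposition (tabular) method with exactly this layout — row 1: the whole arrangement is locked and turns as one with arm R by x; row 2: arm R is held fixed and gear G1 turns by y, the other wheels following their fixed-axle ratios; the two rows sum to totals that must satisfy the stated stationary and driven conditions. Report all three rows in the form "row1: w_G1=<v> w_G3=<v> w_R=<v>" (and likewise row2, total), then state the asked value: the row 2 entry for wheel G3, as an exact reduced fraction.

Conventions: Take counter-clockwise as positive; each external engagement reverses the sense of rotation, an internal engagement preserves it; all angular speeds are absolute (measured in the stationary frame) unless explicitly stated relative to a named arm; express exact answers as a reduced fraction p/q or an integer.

row1: w_G1=1 w_G3=1 w_R=1
row2: w_G1=11/3 w_G3=-1 w_R=0
total: w_G1=14/3 w_G3=0 w_R=1
asked value: -1

topology: planetary set — G1 18T / G2 24T / G3 66T, arm = carrier (Willis)
superposition row 1 [locked train]: every member turns x
row 2 (arm held, sun turns y): ω_ring = −(18/66)·y, ω_arm = 0
boundary: total ω_ring = x − (18/66)·y = 0 and total ω_arm = x = 1  ⇒  y = 11/3, x = 1
row 2 ring = −(18/66)·11/3 = -1
totals (row 1 + row 2): sun 1 + 11/3 = 14/3, ring 1 + (-1) = 0, arm 1 + 0 = 1
asked cell (row2, ring) = -1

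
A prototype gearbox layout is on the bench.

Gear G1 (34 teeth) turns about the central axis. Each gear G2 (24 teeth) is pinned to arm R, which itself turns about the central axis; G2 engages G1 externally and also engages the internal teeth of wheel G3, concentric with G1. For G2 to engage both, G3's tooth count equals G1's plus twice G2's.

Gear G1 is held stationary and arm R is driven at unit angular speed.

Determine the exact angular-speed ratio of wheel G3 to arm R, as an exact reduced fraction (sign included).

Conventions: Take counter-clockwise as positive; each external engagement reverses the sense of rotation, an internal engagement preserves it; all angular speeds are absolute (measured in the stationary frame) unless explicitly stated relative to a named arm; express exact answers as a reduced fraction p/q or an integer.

58/41

class = planetary set [G3 = 34+2·24 = 82; Willis about the carrier]
ring teeth: 34 + 2·24 = 82
34(ω_sun−ω_arm) = −82(ω_ring−ω_arm),  ω_sun = 0, ω_arm = 1
ω_ring = 1 − (34/82)(0−1) = 58/41
ω_out/ω_in = 58/41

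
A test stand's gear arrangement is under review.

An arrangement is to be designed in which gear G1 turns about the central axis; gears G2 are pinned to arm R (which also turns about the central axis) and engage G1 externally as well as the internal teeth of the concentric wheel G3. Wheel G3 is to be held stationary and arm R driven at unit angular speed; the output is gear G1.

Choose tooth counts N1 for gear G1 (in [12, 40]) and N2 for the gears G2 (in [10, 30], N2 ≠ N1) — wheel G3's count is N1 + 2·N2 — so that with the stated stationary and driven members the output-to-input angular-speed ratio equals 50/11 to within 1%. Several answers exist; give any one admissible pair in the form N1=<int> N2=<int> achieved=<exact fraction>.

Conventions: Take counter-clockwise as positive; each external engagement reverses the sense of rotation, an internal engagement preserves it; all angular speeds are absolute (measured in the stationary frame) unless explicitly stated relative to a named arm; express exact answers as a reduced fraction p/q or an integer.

N1=22 N2=28 achieved=50/11

design class (target 50/11): planetary set
Willis with ω_ring = 0: ω_sun/ω_arm = (N1+N3)/N1; set equal to 50/11  ⇒  N3/N1 = 50/11 − 1 = 39/11
N3 = N1 + 2·N2  ⇒  N2/N1 = (N3/N1 − 1)/2 = (39/11 − 1)/2 = 14/11
smallest multiple with N1 ≥ 12 and N2 ≥ 10: k = 2  ⇒  N1 = 2·11 = 22, N2 = 2·14 = 28 (N1 ≤ 40, N2 ≤ 30, N2 ≠ N1 ✓), N3 = 22 + 2·28 = 78
check: (N1+N3)/N1 with N1 = 22, N3 = 78 gives 50/11; |achieved − target| = 0 ≤ 1/22 ✓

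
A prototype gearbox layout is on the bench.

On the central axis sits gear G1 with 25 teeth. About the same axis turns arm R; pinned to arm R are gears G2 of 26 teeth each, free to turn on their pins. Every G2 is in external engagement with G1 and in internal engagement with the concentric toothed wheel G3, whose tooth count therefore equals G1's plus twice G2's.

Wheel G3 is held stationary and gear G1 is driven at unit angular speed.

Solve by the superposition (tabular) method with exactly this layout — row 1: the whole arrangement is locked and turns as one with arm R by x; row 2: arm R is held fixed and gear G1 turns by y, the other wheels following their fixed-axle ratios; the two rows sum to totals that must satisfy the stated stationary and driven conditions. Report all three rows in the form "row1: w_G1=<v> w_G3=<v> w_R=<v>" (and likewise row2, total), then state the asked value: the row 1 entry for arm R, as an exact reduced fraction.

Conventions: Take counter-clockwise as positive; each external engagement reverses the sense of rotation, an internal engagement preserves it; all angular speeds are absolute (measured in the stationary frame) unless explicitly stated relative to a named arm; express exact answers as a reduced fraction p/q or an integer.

row1: w_G1=25/102 w_G3=25/102 w_R=25/102
row2: w_G1=77/102 w_G3=-25/102 w_R=0
total: w_G1=1 w_G3=0 w_R=25/102
asked value: 25/102

class = planetary set [G3 = 25+2·26 = 77; Willis about the carrier]
row 1: whole set turns with the arm by x
row 2: sun turns y, ring = −(25/77)·y, arm 0
boundary: total ω_ring = x − (25/77)·y = 0 and total ω_sun = x + y = 1  ⇒  y = 77/102, x = 25/102
row 2 ring = −(25/77)·77/102 = -25/102
totals (row 1 + row 2): sun 25/102 + 77/102 = 1, ring 25/102 + (-25/102) = 0, arm 25/102 + 0 = 25/102
asked cell (row1, arm) = 25/102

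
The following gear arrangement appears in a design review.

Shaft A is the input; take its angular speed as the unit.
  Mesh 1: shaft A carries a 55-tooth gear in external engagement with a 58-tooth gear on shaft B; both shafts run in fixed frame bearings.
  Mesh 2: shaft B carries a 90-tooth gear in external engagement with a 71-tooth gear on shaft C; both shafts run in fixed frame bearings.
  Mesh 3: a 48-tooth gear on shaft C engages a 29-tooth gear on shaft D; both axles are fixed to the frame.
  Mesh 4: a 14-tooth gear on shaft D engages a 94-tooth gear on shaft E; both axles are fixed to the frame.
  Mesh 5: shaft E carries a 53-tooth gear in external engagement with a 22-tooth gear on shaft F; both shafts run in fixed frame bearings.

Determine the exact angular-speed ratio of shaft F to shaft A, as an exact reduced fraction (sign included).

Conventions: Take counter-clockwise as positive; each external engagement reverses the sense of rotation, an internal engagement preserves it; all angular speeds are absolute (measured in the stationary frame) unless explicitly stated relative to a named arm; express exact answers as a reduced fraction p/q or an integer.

-2003400/2806417

class = fixed-axis compound train [5 meshes; 5 ratios multiply, 5 sense flips]
mesh 1 [55T→58T]: running ratio 55/58, sense −
mesh 2 [90T→71T]: running ratio 2475/2059, sense +
mesh 3 [48T→29T]: running ratio 118800/59711, sense −
mesh 4 [14T→94T]: running ratio 831600/2806417, sense +
mesh 5 [53T→22T]: running ratio 2003400/2806417, sense −
ω_out/ω_in = -2003400/2806417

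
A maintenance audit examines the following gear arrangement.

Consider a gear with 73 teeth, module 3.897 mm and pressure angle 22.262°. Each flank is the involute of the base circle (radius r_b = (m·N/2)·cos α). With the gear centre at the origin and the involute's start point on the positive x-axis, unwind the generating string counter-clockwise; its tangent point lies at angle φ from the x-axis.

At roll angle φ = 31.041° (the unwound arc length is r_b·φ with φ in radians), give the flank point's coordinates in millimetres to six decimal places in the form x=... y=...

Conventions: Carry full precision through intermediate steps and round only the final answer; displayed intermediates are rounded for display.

x=149.562127 y=6.774831

class = single-mesh tooth geometry [base-circle involute, m = 3.897, 73T]
pitch radius r_p = m·N/2 = 3.897·73/2 = 142.240500
base radius r_b = r_p·cos α = 142.240500·cos 22.262° = 131.638061
roll angle φ = 31.041° = 0.54176765 rad
x = r_b·(cos φ + φ·sin φ) = 149.562127
y = r_b·(sin φ − φ·cos φ) = 6.774831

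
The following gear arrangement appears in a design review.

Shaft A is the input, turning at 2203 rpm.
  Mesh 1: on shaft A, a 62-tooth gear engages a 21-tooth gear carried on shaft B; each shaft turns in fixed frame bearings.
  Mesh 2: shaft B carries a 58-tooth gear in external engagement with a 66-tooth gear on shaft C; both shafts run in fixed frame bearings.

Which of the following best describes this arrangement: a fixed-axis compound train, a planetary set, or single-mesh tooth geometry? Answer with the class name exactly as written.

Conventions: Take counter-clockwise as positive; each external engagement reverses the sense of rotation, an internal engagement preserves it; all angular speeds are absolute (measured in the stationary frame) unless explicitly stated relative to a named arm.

fixed-axis compound train

topology: fixed-axis compound train — 2 meshes, A→C
classification: fixed-axis compound train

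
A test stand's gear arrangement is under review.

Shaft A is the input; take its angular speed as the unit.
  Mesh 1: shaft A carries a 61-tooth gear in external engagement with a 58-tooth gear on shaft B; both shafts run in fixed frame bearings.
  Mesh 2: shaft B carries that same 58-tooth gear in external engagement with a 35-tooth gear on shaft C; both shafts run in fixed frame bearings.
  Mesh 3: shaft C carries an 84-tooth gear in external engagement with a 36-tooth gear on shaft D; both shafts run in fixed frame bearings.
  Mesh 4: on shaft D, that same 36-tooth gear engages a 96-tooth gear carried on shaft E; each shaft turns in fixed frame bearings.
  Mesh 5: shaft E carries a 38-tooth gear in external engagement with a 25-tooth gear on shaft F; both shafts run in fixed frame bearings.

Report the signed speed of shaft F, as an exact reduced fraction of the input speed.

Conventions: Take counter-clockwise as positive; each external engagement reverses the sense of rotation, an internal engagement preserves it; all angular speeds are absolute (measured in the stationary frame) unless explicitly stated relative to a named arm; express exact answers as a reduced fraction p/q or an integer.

5-mesh fixed-axis compound train (all bearings frame-fixed)
mesh 1 [61T→58T]: |ω|/ω_in = 1×61/58 = 61/58, sense flips to −
mesh 2 [58T→35T]: |ω|/ω_in = (61/58)×58/35 = 61/35, sense flips to +
mesh 3 [84T→36T]: |ω|/ω_in = (61/35)×84/36 = 61/15, sense flips to −
mesh 4 [36T→96T]: |ω|/ω_in = (61/15)×36/96 = 61/40, sense flips to +
mesh 5 [38T→25T]: |ω|/ω_in = (61/40)×38/25 = 1159/500, sense flips to −
signed output speed (× input speed) = -1159/500

-1159/500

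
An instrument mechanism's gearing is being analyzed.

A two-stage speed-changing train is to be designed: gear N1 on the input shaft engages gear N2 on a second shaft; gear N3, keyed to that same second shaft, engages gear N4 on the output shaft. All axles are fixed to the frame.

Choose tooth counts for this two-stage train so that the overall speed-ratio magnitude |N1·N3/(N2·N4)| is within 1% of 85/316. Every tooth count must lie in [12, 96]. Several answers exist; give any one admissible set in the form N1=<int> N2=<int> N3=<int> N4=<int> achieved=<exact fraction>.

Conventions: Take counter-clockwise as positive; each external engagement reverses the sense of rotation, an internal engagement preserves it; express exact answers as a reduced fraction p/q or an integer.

class = fixed-axis compound train [2-stage, 85/316 wanted]
target = 85/316 in lowest terms: an exact hit needs N1·N3 = k·85 and N2·N4 = k·316 for one integer k, every count in [12, 96]; additionally prefer no 1:1 stage (N1 ≠ N2, N3 ≠ N4)
k = 1…2: no 1:1-free in-range split of k·85 and k·316 into factor pairs; take k = 3
k = 3: N1·N3 = 255 = 15·17, N2·N4 = 948 = 12·79
achieved = 15·17/(12·79) = 85/316; |achieved − target| = 0 ≤ 17/6320 ✓

N1=15 N2=12 N3=17 N4=79 achieved=85/316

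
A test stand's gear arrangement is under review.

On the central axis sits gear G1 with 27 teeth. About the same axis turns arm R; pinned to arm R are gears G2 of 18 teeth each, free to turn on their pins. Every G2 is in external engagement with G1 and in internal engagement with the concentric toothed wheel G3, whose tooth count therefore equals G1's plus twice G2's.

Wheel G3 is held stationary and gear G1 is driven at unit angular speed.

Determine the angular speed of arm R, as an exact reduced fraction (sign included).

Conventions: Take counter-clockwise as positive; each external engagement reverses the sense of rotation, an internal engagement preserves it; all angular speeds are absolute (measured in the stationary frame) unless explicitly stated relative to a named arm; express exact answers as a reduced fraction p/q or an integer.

topology: planetary set — G1 27T / G2 18T / G3 63T, arm = carrier (Willis)
ring teeth: 27 + 2·18 = 63
27(ω_sun−ω_arm) = −63(ω_ring−ω_arm),  ω_ring = 0, ω_sun = 1
27(1−ω_arm) = −63(0−ω_arm)  ⇒  90·ω_arm = 27  ⇒  ω_arm = 3/10
exact speed ratio = 3/10

3/10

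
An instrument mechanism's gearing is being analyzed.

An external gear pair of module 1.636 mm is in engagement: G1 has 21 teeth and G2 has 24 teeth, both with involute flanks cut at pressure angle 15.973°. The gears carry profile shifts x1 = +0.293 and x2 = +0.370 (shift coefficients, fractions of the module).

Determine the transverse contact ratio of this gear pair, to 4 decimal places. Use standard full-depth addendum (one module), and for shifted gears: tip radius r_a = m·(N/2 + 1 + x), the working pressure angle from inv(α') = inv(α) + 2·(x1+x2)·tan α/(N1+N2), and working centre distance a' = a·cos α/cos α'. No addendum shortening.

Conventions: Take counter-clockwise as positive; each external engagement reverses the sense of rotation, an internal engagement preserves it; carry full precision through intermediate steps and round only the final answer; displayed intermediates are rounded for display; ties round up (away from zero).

single-mesh involute tooth geometry (21T engaging 24T at module 1.636)
base radii: r_b1 = 16.514783, r_b2 = 18.874038
tip radii: r_a1 = 19.293348, r_a2 = 21.873320
inv(α') = inv(15.973°) + 2·(+0.293+0.370)·tan α/(21+24) = 0.01588843  ⇒  α' = 20.41612°
a' = a·cos α / cos α' = 36.8100·cos 15.973°/cos 20.41612° = 37.760807
action lengths: √(r_a1²−r_b1²) = 9.974729, √(r_a2²−r_b2²) = 11.054991
base pitch p_b = π·m·cos α = 4.941211
CR = (9.974729 + 11.054991 − 37.760807·sin 20.41612°)/4.941211 = 1.590178
contact ratio ≈ 1.5902

1.5902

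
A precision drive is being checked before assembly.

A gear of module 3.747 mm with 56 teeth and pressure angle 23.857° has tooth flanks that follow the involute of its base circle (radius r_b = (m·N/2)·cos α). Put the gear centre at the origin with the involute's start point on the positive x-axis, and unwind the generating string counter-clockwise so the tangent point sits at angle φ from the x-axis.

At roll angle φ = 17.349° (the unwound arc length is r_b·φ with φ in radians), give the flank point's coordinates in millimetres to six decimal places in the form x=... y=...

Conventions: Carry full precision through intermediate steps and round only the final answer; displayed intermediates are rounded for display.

class = single-mesh tooth geometry [base-circle involute, m = 3.747, 56T]
pitch radius r_p = m·N/2 = 3.747·56/2 = 104.916000
base radius r_b = r_p·cos α = 104.916000·cos 23.857° = 95.951741
roll angle φ = 17.349° = 0.30279717 rad
x = r_b·(cos φ + φ·sin φ) = 100.250150
y = r_b·(sin φ − φ·cos φ) = 0.879832

x=100.250150 y=0.879832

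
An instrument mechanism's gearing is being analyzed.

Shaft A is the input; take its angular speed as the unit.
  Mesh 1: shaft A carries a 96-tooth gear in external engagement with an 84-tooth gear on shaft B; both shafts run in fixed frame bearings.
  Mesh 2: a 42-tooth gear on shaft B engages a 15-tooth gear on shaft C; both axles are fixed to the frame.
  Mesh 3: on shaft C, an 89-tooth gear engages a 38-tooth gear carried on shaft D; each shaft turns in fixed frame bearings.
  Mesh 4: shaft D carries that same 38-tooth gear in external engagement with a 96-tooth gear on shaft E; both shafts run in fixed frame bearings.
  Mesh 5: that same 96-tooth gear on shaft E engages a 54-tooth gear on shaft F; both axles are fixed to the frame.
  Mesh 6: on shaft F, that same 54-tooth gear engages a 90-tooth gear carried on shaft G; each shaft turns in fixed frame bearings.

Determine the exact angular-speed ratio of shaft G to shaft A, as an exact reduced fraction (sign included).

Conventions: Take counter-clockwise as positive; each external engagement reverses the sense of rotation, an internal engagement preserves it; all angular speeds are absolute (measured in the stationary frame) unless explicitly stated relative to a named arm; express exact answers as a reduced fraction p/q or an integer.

class = fixed-axis compound train [6 meshes; 6 ratios multiply, 6 sense flips]
mesh 1 [96T→84T]: running ratio 8/7, sense −
mesh 2 [42T→15T]: running ratio 16/5, sense +
mesh 3 [89T→38T]: running ratio 712/95, sense −
mesh 4 [38T→96T]: running ratio 89/30, sense +
mesh 5 [96T→54T]: running ratio 712/135, sense −
mesh 6 [54T→90T]: running ratio 712/225, sense +
ω_out/ω_in = 712/225

712/225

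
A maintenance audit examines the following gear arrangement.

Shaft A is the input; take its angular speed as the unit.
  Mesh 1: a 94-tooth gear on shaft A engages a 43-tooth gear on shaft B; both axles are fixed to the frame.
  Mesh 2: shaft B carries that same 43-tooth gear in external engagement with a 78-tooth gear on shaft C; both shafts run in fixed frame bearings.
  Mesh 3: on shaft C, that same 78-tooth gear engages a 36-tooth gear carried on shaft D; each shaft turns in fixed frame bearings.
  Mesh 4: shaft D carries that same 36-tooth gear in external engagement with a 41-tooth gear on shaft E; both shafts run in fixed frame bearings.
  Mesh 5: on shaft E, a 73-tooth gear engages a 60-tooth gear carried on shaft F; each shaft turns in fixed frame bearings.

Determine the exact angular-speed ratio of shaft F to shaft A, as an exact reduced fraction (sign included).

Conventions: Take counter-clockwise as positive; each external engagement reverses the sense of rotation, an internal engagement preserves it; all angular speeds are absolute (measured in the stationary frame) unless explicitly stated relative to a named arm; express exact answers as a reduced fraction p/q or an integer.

-3431/1230

class = fixed-axis compound train [5 meshes; 5 ratios multiply, 5 sense flips]
mesh 1 [94T→43T]: running ratio 94/43, sense −
mesh 2 [43T→78T]: running ratio 47/39, sense +
mesh 3 [78T→36T]: running ratio 47/18, sense −
mesh 4 [36T→41T]: running ratio 94/41, sense +
mesh 5 [73T→60T]: running ratio 3431/1230, sense −
ω_out/ω_in = -3431/1230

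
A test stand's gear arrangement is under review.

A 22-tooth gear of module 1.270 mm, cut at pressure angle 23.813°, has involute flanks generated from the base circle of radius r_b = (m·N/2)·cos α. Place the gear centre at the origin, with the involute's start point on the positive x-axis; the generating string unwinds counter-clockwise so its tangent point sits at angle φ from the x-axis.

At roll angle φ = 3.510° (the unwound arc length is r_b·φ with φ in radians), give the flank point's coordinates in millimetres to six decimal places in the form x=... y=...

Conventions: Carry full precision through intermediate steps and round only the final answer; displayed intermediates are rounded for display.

x=12.804667 y=0.000979

class = single-mesh tooth geometry [base-circle involute, m = 1.270, 22T]
pitch radius r_p = m·N/2 = 1.270·22/2 = 13.970000
base radius r_b = r_p·cos α = 13.970000·cos 23.813° = 12.780707
roll angle φ = 3.510° = 0.06126106 rad
x = r_b·(cos φ + φ·sin φ) = 12.804667
y = r_b·(sin φ − φ·cos φ) = 0.000979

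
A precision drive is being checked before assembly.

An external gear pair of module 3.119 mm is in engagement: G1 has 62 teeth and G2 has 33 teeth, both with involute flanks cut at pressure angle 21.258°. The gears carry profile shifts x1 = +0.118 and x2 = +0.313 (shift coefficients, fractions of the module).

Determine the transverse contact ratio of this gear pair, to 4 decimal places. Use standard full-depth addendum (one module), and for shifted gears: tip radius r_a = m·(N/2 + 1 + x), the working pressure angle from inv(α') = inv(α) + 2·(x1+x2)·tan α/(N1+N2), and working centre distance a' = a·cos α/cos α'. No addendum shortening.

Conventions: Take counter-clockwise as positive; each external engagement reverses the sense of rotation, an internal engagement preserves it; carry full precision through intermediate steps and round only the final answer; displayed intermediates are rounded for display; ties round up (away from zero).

1.5974

class = single-mesh tooth geometry [involute pair 62T × 33T, m = 3.119]
base radii: r_b1 = 90.110015, r_b2 = 47.961782
tip radii: r_a1 = 100.176042, r_a2 = 55.558747
inv(α') = inv(21.258°) + 2·(+0.118+0.313)·tan α/(62+33) = 0.02154741  ⇒  α' = 22.51099°
a' = a·cos α / cos α' = 148.1525·cos 21.258°/cos 22.51099° = 149.459715
action lengths: √(r_a1²−r_b1²) = 43.765564, √(r_a2²−r_b2²) = 28.043570
base pitch p_b = π·m·cos α = 9.131902
CR = (43.765564 + 28.043570 − 149.459715·sin 22.51099°)/9.131902 = 1.597355
contact ratio ≈ 1.5974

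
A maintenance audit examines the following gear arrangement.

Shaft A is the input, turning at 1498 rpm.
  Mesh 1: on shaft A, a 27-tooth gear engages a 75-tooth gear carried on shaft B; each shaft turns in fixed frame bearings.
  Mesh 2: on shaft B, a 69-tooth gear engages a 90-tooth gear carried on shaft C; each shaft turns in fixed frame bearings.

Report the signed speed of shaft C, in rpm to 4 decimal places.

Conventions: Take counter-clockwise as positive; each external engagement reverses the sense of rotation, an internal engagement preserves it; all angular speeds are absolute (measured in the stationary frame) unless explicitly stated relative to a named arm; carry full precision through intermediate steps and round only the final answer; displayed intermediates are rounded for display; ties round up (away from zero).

recognized (3 fixed axles, 2 meshes): fixed-axis compound train
mesh 1 [27T→75T]: ω = 1498.0000×27/75 = 539.2800 rpm, sense flips to −
mesh 2 [69T→90T]: ω = 539.2800×69/90 = 413.4480 rpm, sense flips to +
signed output speed = +413.4480 rpm

+413.4480 rpm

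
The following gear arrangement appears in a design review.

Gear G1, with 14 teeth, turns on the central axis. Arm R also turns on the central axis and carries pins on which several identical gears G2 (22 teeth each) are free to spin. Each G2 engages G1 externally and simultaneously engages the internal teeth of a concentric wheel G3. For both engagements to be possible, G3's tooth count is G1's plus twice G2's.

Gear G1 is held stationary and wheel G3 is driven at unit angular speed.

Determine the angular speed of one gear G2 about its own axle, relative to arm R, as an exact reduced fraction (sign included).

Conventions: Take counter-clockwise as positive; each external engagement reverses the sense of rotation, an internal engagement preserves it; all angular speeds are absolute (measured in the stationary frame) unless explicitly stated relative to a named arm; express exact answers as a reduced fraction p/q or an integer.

203/396

topology: planetary set — G1 14T / G2 22T / G3 58T, arm = carrier (Willis)
ring teeth: 14 + 2·22 = 58
14(ω_sun−ω_arm) = −58(ω_ring−ω_arm),  ω_sun = 0, ω_ring = 1
14(0−ω_arm) = −58(1−ω_arm)  ⇒  72·ω_arm = 58  ⇒  ω_arm = 29/36
sun–planet mesh: 14·(0−29/36) = −22·(ω_p−ω_arm)  ⇒  ω_p−ω_arm = 203/396
exact speed ratio = 203/396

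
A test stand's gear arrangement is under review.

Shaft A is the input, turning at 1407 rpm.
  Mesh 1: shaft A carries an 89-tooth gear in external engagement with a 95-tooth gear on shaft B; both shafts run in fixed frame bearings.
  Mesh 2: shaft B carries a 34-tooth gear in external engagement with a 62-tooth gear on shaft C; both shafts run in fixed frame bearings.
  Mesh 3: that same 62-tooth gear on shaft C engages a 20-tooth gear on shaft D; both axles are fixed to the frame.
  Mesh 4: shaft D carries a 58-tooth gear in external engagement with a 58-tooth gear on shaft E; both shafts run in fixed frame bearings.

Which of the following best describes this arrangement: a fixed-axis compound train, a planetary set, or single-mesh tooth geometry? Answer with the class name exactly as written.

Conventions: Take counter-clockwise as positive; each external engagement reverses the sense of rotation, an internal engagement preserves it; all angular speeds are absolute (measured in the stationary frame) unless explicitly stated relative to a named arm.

fixed-axis compound train

class = fixed-axis compound train [4 meshes; 4 ratios multiply, 4 sense flips]
classification: fixed-axis compound train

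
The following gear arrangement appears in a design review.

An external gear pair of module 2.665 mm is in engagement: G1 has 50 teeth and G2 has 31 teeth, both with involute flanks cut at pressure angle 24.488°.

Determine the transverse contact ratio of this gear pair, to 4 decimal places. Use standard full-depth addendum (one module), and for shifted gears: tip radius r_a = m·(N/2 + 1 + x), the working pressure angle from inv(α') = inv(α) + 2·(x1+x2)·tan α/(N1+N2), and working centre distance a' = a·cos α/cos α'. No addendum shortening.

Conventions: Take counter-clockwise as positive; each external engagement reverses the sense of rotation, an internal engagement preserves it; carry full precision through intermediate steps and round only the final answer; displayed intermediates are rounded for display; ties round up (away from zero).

recognized (one external pair, fixed centres): single-mesh tooth geometry, m = 2.665, N1 = 50, N2 = 31
base radii: r_b1 = 60.631955, r_b2 = 37.591812
tip radii: r_a1 = 69.290000, r_a2 = 43.972500
no profile shift: α' = α, a' = a
action lengths: √(r_a1²−r_b1²) = 33.539084, √(r_a2²−r_b2²) = 22.813076
base pitch p_b = π·m·cos α = 7.619236
CR = (33.539084 + 22.813076 − 107.932500·sin 24.48800°)/7.619236 = 1.524280
contact ratio ≈ 1.5243

1.5243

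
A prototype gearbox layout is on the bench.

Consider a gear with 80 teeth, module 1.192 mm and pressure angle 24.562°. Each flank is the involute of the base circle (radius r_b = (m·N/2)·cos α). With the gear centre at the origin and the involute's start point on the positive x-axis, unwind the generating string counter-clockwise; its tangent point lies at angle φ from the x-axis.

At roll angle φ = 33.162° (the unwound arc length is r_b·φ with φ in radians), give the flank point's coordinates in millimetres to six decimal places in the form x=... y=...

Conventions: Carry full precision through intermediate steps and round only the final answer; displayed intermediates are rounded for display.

x=50.032028 y=2.709934

class = single-mesh tooth geometry [base-circle involute, m = 1.192, 80T]
pitch radius r_p = m·N/2 = 1.192·80/2 = 47.680000
base radius r_b = r_p·cos α = 47.680000·cos 24.562° = 43.365532
roll angle φ = 33.162° = 0.57878609 rad
x = r_b·(cos φ + φ·sin φ) = 50.032028
y = r_b·(sin φ − φ·cos φ) = 2.709934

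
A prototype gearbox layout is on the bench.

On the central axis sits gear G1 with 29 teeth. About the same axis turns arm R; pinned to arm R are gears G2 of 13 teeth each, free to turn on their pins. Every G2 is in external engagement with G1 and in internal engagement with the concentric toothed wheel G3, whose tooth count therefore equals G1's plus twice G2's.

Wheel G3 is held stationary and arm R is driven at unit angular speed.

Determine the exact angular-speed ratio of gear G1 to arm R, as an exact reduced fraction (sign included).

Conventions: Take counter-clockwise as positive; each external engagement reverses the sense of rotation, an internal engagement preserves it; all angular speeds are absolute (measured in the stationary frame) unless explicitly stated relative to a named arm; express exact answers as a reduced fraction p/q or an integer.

84/29

recognized (axles ride arm R): planetary set, 29/13/55 teeth
ring teeth: 29 + 2·13 = 55
29(ω_sun−ω_arm) = −55(ω_ring−ω_arm),  ω_ring = 0, ω_arm = 1
ω_sun = 1 − (55/29)(0−1) = 84/29
ω_out/ω_in = 84/29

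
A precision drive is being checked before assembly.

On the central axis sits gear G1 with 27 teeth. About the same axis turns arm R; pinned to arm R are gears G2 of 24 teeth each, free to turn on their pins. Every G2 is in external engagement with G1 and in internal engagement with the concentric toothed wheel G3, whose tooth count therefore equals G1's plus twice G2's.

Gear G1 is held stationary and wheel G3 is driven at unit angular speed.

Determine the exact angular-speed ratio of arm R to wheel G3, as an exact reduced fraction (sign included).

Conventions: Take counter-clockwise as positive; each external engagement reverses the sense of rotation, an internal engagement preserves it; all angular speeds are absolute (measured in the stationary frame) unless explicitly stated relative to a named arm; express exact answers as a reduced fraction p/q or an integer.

25/34

planetary set (27T centre, 24T on arm, 75T internal) — Willis relation
ring teeth: 27 + 2·24 = 75
27(ω_sun−ω_arm) = −75(ω_ring−ω_arm),  ω_sun = 0, ω_ring = 1
27(0−ω_arm) = −75(1−ω_arm)  ⇒  102·ω_arm = 75  ⇒  ω_arm = 25/34
ω_out/ω_in = 25/34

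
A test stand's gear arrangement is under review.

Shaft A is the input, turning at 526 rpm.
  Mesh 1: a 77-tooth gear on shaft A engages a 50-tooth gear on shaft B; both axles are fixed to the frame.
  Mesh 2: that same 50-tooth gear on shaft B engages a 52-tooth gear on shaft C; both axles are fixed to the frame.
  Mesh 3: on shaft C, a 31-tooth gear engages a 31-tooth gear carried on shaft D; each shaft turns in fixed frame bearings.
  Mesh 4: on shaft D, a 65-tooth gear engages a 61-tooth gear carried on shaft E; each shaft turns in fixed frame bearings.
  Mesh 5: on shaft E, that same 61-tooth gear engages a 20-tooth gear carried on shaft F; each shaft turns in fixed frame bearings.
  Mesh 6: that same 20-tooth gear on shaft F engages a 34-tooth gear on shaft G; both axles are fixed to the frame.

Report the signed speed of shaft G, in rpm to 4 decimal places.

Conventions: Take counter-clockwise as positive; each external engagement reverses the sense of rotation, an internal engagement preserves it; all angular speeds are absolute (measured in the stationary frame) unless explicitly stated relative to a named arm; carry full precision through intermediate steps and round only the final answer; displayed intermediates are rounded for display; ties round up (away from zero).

+1489.0441 rpm

class = fixed-axis compound train [6 meshes; 6 ratios multiply, 6 sense flips]
mesh 1 [77T→50T]: ω = 526.0000×77/50 = 810.0400 rpm, sense flips to −
mesh 2 [50T→52T]: ω = 810.0400×50/52 = 778.8846 rpm, sense flips to +
mesh 3 [31T→31T]: ω = 778.8846×31/31 = 778.8846 rpm, sense flips to −
mesh 4 [65T→61T]: ω = 778.8846×65/61 = 829.9590 rpm, sense flips to +
mesh 5 [61T→20T]: ω = 829.9590×61/20 = 2531.3750 rpm, sense flips to −
mesh 6 [20T→34T]: ω = 2531.3750×20/34 = 1489.0441 rpm, sense flips to +
signed output speed = +1489.0441 rpm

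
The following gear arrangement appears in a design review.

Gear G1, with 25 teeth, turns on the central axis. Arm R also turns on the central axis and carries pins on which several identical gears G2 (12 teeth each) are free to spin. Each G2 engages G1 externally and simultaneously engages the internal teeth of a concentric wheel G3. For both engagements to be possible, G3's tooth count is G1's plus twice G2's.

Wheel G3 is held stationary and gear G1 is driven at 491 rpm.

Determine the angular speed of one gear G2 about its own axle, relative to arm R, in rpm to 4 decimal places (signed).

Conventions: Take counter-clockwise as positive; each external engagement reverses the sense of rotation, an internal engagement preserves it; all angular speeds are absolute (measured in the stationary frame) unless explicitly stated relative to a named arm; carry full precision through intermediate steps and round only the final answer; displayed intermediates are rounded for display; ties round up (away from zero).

-677.3367 rpm

class = planetary set [G3 = 25+2·12 = 49; Willis about the carrier]
normalise by the input: solve with ω_sun = 1, then scale by 491 rpm
ring teeth: 25 + 2·12 = 49
25(ω_sun−ω_arm) = −49(ω_ring−ω_arm),  ω_ring = 0, ω_sun = 1
25(1−ω_arm) = −49(0−ω_arm)  ⇒  74·ω_arm = 25  ⇒  ω_arm = 25/74
sun–planet mesh: 25·(1−25/74) = −12·(ω_p−ω_arm)  ⇒  ω_p−ω_arm = -1225/888
scale: ω_p−ω_arm = -1225/888 × 491 rpm = -677.3367 rpm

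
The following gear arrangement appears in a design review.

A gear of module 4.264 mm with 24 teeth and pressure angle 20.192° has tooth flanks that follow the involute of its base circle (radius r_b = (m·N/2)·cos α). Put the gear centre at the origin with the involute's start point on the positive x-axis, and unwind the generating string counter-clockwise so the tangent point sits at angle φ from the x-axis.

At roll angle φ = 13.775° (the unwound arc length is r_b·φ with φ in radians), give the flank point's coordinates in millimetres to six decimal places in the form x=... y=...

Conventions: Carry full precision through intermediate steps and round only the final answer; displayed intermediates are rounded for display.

x=49.391191 y=0.221169

recognized (one wheel, involute flank): single-mesh tooth geometry, m = 4.264, N = 24
pitch radius r_p = m·N/2 = 4.264·24/2 = 51.168000
base radius r_b = r_p·cos α = 51.168000·cos 20.192° = 48.023277
roll angle φ = 13.775° = 0.24041910 rad
x = r_b·(cos φ + φ·sin φ) = 49.391191
y = r_b·(sin φ − φ·cos φ) = 0.221169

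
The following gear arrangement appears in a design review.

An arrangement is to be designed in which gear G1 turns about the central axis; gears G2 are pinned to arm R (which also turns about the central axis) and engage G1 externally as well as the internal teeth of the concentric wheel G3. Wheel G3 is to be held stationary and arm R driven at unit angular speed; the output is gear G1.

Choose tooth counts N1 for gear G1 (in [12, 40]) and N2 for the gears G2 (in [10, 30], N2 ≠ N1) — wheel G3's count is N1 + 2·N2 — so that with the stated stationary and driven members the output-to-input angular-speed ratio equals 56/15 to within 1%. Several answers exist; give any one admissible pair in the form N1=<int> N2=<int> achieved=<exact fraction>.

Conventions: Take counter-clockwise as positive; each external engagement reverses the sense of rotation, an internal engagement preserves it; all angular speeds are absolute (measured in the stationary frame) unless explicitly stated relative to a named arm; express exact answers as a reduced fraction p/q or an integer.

class = planetary set [ratio 56/15 wanted; Willis about the carrier]
Willis with ω_ring = 0: ω_sun/ω_arm = (N1+N3)/N1; set equal to 56/15  ⇒  N3/N1 = 56/15 − 1 = 41/15
N3 = N1 + 2·N2  ⇒  N2/N1 = (N3/N1 − 1)/2 = (41/15 − 1)/2 = 13/15
smallest multiple with N1 ≥ 12 and N2 ≥ 10: k = 1  ⇒  N1 = 1·15 = 15, N2 = 1·13 = 13 (N1 ≤ 40, N2 ≤ 30, N2 ≠ N1 ✓), N3 = 15 + 2·13 = 41
check: (N1+N3)/N1 with N1 = 15, N3 = 41 gives 56/15; |achieved − target| = 0 ≤ 14/375 ✓

N1=15 N2=13 achieved=56/15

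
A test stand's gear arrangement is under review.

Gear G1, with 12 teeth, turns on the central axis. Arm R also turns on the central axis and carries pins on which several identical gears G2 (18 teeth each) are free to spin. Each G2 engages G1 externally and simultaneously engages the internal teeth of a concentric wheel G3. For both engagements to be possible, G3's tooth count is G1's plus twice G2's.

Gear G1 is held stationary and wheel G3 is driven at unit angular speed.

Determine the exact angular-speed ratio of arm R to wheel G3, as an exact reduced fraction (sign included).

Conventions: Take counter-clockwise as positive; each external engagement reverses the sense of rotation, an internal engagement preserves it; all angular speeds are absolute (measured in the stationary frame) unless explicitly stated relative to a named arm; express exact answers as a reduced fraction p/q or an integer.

planetary set (12T centre, 18T on arm, 48T internal) — Willis relation
ring teeth: 12 + 2·18 = 48
12(ω_sun−ω_arm) = −48(ω_ring−ω_arm),  ω_sun = 0, ω_ring = 1
12(0−ω_arm) = −48(1−ω_arm)  ⇒  60·ω_arm = 48  ⇒  ω_arm = 4/5
ω_out/ω_in = 4/5

4/5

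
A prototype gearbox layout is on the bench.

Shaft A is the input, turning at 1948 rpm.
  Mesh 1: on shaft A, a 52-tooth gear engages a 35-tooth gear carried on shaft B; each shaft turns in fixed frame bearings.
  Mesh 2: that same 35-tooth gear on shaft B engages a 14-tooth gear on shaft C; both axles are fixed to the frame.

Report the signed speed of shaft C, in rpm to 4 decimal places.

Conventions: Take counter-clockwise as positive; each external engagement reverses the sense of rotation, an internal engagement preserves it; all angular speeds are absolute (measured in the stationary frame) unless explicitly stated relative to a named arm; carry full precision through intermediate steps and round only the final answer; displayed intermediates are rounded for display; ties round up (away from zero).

recognized (3 fixed axles, 2 meshes): fixed-axis compound train
mesh 1 [52T→35T]: ω = 1948.0000×52/35 = 2894.1714 rpm, sense flips to −
mesh 2 [35T→14T]: ω = 2894.1714×35/14 = 7235.4286 rpm, sense flips to +
signed output speed = +7235.4286 rpm

+7235.4286 rpm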